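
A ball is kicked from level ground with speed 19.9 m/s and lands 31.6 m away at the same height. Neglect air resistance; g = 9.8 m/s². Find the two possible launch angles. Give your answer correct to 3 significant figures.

Level-ground range: R = v₀² sin(2θ)/g ⇒ sin 2θ = R g / v₀² = 31.6×9.8/19.9² = 0.7820.
2θ = arcsin(0.7820) = 51.44° or 180° − 51.44° = 128.56°.
So θ = 25.7° or θ = 64.3°.

25.7° and 64.3°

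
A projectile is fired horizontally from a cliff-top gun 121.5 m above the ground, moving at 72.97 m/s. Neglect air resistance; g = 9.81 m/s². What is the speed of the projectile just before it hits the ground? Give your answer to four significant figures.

87.80 m/s

Fall time: t = √(2 × 121.5 / 9.81) = 4.9770 s.
At impact: v_x = 72.97 m/s (unchanged), v_y = g t = 9.81 × 4.9770 = 48.824 m/s.
Speed = √(v_x² + v_y²) = √(5324.6 + 2383.8) = 87.80 m/s.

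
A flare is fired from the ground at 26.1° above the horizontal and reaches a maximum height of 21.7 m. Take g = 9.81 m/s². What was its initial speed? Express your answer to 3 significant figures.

At maximum height v_y = 0, so (v₀ sin θ)² = 2 g H.
v₀ sin 26.1° = √(2 × 9.81 × 21.7) = 20.63 m/s.
v₀ = 20.63 / sin 26.1° = 20.63 / 0.4399 = 46.9 m/s.

46.9 m/s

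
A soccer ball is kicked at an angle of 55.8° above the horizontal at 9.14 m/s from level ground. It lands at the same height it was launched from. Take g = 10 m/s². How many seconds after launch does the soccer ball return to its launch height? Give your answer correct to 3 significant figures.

1.51 s

Vertical component: v_y = 9.14 sin 55.8° = 7.560 m/s.
For a projectile landing at launch height, time of flight is t = 2 v_y / g = 2 × 7.560 / 10 = 1.51 s.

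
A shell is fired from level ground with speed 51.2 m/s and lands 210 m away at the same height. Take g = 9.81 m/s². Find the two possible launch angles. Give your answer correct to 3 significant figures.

Level-ground range: R = v₀² sin(2θ)/g ⇒ sin 2θ = R g / v₀² = 210×9.81/51.2² = 0.7859.
2θ = arcsin(0.7859) = 51.80° or 180° − 51.80° = 128.20°.
So θ = 25.9° or θ = 64.1°.

25.9° and 64.1°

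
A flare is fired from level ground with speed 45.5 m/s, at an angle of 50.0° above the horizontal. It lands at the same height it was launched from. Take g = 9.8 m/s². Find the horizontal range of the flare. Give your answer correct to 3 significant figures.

Components: v_x = 45.5 cos 50.0° = 29.25 m/s, v_y = 45.5 sin 50.0° = 34.86 m/s.
Time of flight (same landing height): t = 2 v_y / g = 2 × 34.86 / 9.8 = 7.114 s.
Range: R = v_x · t = 29.25 × 7.114 = 208 m.

208 m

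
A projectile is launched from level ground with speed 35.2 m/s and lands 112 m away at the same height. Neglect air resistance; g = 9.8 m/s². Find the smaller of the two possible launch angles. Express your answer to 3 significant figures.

Level-ground range: R = v₀² sin(2θ)/g ⇒ sin 2θ = R g / v₀² = 112×9.8/35.2² = 0.8858.
2θ = arcsin(0.8858) = 62.35° or 180° − 62.35° = 117.65°.
So θ = 31.2° or θ = 58.8°.

31.2°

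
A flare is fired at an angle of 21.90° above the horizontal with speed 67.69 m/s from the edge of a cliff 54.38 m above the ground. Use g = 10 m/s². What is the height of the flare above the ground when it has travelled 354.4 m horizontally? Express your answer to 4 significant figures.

37.64 m

v_x = 67.69 cos 21.90° = 62.805 m/s, v_y0 = 67.69 sin 21.90° = 25.248 m/s.
Time to reach x = 354.4 m: t = x / v_x = 354.4 / 62.805 = 5.6429 s.
y = 54.38 + v_y0 t − ½ g t² = 54.38 + 25.248×5.6429 − 5.000×5.6429² = 37.64 m.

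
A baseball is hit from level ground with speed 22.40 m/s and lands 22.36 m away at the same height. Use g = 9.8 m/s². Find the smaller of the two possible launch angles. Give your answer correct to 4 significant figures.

12.95°

Level-ground range: R = v₀² sin(2θ)/g ⇒ sin 2θ = R g / v₀² = 22.36×9.8/22.40² = 0.4367.
2θ = arcsin(0.4367) = 25.894° or 180° − 25.894° = 154.106°.
So θ = 12.95° or θ = 77.05°.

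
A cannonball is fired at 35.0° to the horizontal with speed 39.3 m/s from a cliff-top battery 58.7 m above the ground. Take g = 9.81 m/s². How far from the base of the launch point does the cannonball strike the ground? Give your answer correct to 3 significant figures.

Components: v_x = 39.3 cos 35.0° = 32.19 m/s, v_y = 39.3 sin 35.0° = 22.54 m/s.
Vertical: 0 = 58.7 + 22.54 t − ½(9.81) t² ⇒ 4.905 t² − 22.54 t − 58.7 = 0.
t = [22.54 + √(508.1 + 1152)] / 9.810 = 6.451 s.
Horizontal: R = v_x · t = 32.19 × 6.451 = 208 m.

208 m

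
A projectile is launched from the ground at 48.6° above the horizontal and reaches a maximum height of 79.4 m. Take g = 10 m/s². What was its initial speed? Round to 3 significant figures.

At maximum height v_y = 0, so (v₀ sin θ)² = 2 g H.
v₀ sin 48.6° = √(2 × 10 × 79.4) = 39.85 m/s.
v₀ = 39.85 / sin 48.6° = 39.85 / 0.7501 = 53.1 m/s.

53.1 m/s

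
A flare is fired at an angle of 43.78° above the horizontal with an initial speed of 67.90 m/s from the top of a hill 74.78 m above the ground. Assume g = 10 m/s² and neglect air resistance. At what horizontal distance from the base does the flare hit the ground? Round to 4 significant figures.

Components: v_x = 67.90 cos 43.78° = 49.024 m/s, v_y = 67.90 sin 43.78° = 46.979 m/s.
Vertical: 0 = 74.78 + 46.979 t − ½(10) t² ⇒ 5.000 t² − 46.979 t − 74.78 = 0.
t = [46.979 + √(2207.0 + 1495.6)] / 10.00 = 10.783 s.
Horizontal: R = v_x · t = 49.024 × 10.783 = 528.6 m.

528.6 m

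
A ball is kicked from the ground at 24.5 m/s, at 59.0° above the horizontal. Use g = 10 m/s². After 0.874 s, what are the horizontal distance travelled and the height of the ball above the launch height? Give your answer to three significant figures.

v_x = 24.5 cos 59.0° = 12.62 m/s; v_y0 = 24.5 sin 59.0° = 21.00 m/s.
x = v_x t = 12.62 × 0.874 = 11.0 m.
y = v_y0 t − ½ g t² = 21.00×0.874 − 5.000×0.874² = 14.5 m.

x = 11.0 m, y = 14.5 m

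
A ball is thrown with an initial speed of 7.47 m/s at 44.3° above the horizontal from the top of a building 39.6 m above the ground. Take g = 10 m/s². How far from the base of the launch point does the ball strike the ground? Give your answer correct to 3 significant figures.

Components: v_x = 7.47 cos 44.3° = 5.346 m/s, v_y = 7.47 sin 44.3° = 5.217 m/s.
Vertical: 0 = 39.6 + 5.217 t − ½(10) t² ⇒ 5.000 t² − 5.217 t − 39.6 = 0.
t = [5.217 + √(27.22 + 792.0)] / 10.00 = 3.384 s.
Horizontal: R = v_x · t = 5.346 × 3.384 = 18.1 m.

18.1 m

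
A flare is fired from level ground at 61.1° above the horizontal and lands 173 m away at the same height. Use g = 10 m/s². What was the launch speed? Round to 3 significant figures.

On level ground, R = v₀² sin(2θ) / g, so v₀ = √(R g / sin 2θ).
sin(2 × 61.1°) = 0.8462.
v₀ = √(173 × 10 / 0.8462) = √2044 = 45.2 m/s.

45.2 m/s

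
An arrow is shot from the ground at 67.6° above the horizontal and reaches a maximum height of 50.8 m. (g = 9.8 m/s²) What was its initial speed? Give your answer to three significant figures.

34.1 m/s

At maximum height v_y = 0, so (v₀ sin θ)² = 2 g H.
v₀ sin 67.6° = √(2 × 9.8 × 50.8) = 31.55 m/s.
v₀ = 31.55 / sin 67.6° = 31.55 / 0.9245 = 34.1 m/s.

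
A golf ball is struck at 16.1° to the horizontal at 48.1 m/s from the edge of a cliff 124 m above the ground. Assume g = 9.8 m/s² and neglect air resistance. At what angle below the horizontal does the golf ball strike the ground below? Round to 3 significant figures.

47.9°

v_x = 48.1 cos 16.1° = 46.21 m/s.
At impact |v_y| = √(v_y0² + 2 g h) = √(13.34² + 2×9.8×124) = 51.07 m/s.
Angle below horizontal = arctan(|v_y| / v_x) = arctan(51.07 / 46.21) = 47.9°.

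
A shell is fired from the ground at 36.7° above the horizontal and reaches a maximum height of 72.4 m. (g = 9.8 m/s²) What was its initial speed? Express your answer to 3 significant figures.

63.0 m/s

At maximum height v_y = 0, so (v₀ sin θ)² = 2 g H.
v₀ sin 36.7° = √(2 × 9.8 × 72.4) = 37.67 m/s.
v₀ = 37.67 / sin 36.7° = 37.67 / 0.5976 = 63.0 m/s.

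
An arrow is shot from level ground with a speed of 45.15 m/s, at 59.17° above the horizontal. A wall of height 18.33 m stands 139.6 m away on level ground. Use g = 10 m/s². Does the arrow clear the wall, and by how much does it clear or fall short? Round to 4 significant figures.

v_x = 45.15 cos 59.17° = 23.139 m/s; v_y0 = 45.15 sin 59.17° = 38.770 m/s.
Time to reach the wall: t = 139.6 / 23.139 = 6.0331 s.
Height at that point: y = 38.770×6.0331 − 5.000×6.0331² = 51.912 m.
That is 51.912 − 18.33 = 33.58 m above the top of the wall, so the arrow clears it.

Yes — it clears the wall by 33.58 m.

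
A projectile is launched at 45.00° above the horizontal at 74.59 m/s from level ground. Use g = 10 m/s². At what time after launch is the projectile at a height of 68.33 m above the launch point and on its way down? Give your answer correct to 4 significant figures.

v_y0 = 74.59 sin 45.00° = 52.743 m/s.
Set y = v_y0 t − ½ g t² = 68.33: 5.000 t² − 52.743 t + 68.33 = 0.
t = [52.743 ± √(2781.8 − 1366.6)] / 10 = (52.743 ± 37.619) / 10, giving t = 1.512 s or t = 9.036 s.
On the way down corresponds to the larger root: t = 9.036 s.

9.036 s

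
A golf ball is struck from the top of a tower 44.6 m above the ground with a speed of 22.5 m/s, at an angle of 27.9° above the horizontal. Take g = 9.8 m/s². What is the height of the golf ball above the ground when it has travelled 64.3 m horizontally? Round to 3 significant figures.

27.4 m

v_x = 22.5 cos 27.9° = 19.88 m/s, v_y0 = 22.5 sin 27.9° = 10.53 m/s.
Time to reach x = 64.3 m: t = x / v_x = 64.3 / 19.88 = 3.234 s.
y = 44.6 + v_y0 t − ½ g t² = 44.6 + 10.53×3.234 − 4.900×3.234² = 27.4 m.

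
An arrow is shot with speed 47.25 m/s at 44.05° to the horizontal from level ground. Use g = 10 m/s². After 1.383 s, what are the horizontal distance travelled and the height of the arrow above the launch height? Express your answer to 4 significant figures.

v_x = 47.25 cos 44.05° = 33.960 m/s; v_y0 = 47.25 sin 44.05° = 32.852 m/s.
x = v_x t = 33.960 × 1.383 = 46.97 m.
y = v_y0 t − ½ g t² = 32.852×1.383 − 5.000×1.383² = 35.87 m.

x = 46.97 m, y = 35.87 m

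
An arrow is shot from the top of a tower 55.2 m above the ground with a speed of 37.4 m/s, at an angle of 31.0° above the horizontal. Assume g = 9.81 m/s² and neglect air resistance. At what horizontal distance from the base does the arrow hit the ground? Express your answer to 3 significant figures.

Components: v_x = 37.4 cos 31.0° = 32.06 m/s, v_y = 37.4 sin 31.0° = 19.26 m/s.
Vertical: 0 = 55.2 + 19.26 t − ½(9.81) t² ⇒ 4.905 t² − 19.26 t − 55.2 = 0.
t = [19.26 + √(370.9 + 1083)] / 9.810 = 5.850 s.
Horizontal: R = v_x · t = 32.06 × 5.850 = 188 m.

188 m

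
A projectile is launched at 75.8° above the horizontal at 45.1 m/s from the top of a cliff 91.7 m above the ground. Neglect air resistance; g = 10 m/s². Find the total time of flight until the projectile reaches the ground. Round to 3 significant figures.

Vertical component: v_y = 45.1 sin 75.8° = 43.72 m/s.
Taking up as positive with launch at y = 91.7 m, landing at y = 0: 0 = 91.7 + 43.72 t − ½(10) t².
Solving 5.000 t² − 43.72 t − 91.7 = 0 gives t = [43.72 + √(43.72² + 4·5.000·91.7)] / 10.00 = 10.5 s.

10.5 s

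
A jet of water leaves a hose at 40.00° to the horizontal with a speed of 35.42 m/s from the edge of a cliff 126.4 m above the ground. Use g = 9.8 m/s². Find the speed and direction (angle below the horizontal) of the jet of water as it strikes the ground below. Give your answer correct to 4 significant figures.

v_x = 35.42 cos 40.00° = 27.133 m/s (constant).
|v_y| at impact = √((22.768)² + 2×9.8×126.4) = 54.734 m/s.
Speed = √(27.133² + 54.734²) = 61.09 m/s; angle = arctan(54.734/27.133) = 63.63° below horizontal.

61.09 m/s at 63.63° below the horizontal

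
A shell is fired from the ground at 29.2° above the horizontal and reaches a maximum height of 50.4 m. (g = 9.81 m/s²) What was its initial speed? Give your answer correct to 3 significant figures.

64.5 m/s

At maximum height v_y = 0, so (v₀ sin θ)² = 2 g H.
v₀ sin 29.2° = √(2 × 9.81 × 50.4) = 31.45 m/s.
v₀ = 31.45 / sin 29.2° = 31.45 / 0.4879 = 64.5 m/s.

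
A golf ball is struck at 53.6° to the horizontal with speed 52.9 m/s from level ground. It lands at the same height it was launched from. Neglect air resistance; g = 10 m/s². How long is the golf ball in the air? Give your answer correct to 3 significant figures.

8.52 s

Vertical component: v_y = 52.9 sin 53.6° = 42.58 m/s.
For a projectile landing at launch height, time of flight is t = 2 v_y / g = 2 × 42.58 / 10 = 8.52 s.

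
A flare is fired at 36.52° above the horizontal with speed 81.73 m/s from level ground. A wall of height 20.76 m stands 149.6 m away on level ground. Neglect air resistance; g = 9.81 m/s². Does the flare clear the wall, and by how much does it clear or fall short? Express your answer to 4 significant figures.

Yes — it clears the wall by 64.57 m.

v_x = 81.73 cos 36.52° = 65.682 m/s; v_y0 = 81.73 sin 36.52° = 48.638 m/s.
Time to reach the wall: t = 149.6 / 65.682 = 2.2776 s.
Height at that point: y = 48.638×2.2776 − 4.905×2.2776² = 85.333 m.
That is 85.333 − 20.76 = 64.57 m above the top of the wall, so the flare clears it.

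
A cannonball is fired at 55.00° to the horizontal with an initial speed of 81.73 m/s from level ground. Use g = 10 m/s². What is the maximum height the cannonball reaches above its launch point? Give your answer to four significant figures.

224.1 m

Vertical component of launch velocity: v_y = 81.73 sin 55.00° = 66.949 m/s.
At the highest point the vertical velocity is zero, so v_y² = 2 g h_max.
h_max = (66.949)² / (2 × 10) = 4482.2 / 20.00 = 224.1 m.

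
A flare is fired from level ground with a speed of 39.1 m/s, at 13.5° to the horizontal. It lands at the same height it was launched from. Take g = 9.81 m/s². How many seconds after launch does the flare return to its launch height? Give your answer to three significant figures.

Vertical component: v_y = 39.1 sin 13.5° = 9.128 m/s.
For a projectile landing at launch height, time of flight is t = 2 v_y / g = 2 × 9.128 / 9.81 = 1.86 s.

1.86 s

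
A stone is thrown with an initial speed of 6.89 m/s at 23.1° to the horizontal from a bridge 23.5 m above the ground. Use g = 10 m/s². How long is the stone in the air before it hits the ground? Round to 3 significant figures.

Vertical component: v_y = 6.89 sin 23.1° = 2.703 m/s.
Taking up as positive with launch at y = 23.5 m, landing at y = 0: 0 = 23.5 + 2.703 t − ½(10) t².
Solving 5.000 t² − 2.703 t − 23.5 = 0 gives t = [2.703 + √(2.703² + 4·5.000·23.5)] / 10.00 = 2.46 s.

2.46 s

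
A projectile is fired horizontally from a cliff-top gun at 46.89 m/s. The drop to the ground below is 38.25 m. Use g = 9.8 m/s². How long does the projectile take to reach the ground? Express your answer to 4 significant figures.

The horizontal speed doesn't affect the fall. With v_y0 = 0, h = ½ g t².
t = √(2 × 38.25 / 9.8) = √7.8061 = 2.794 s.

2.794 s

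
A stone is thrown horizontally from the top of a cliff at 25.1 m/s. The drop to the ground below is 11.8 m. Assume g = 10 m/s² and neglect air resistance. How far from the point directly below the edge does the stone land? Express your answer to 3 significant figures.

38.6 m

Initial vertical velocity is zero, so the fall time comes from h = ½ g t²: t = √(2 × 11.8 / 10) = 1.536 s.
Horizontal motion is uniform at 25.1 m/s, so x = 25.1 × 1.536 = 38.6 m.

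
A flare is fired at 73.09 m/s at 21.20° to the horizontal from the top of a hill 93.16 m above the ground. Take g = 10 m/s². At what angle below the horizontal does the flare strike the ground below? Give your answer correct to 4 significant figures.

36.60°

v_x = 73.09 cos 21.20° = 68.144 m/s.
At impact |v_y| = √(v_y0² + 2 g h) = √(26.431² + 2×10×93.16) = 50.614 m/s.
Angle below horizontal = arctan(|v_y| / v_x) = arctan(50.614 / 68.144) = 36.60°.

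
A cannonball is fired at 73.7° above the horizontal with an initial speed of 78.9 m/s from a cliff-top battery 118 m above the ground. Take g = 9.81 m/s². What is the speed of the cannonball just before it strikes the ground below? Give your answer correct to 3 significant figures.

v_x = 78.9 cos 73.7° = 22.14 m/s is unchanged throughout.
For the vertical component, v_y² = v_y0² + 2 g h = (75.73)² + 2×9.81×118 = 8050, so |v_y| = 89.72 m/s.
Impact speed = √(v_x² + v_y²) = √(490.2 + 8050) = 92.4 m/s.

92.4 m/s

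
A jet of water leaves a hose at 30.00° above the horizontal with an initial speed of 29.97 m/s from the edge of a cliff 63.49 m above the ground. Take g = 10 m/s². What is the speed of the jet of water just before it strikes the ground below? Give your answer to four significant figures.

v_x = 29.97 cos 30.00° = 25.955 m/s is unchanged throughout.
For the vertical component, v_y² = v_y0² + 2 g h = (14.985)² + 2×10×63.49 = 1494.4, so |v_y| = 38.657 m/s.
Impact speed = √(v_x² + v_y²) = √(673.66 + 1494.4) = 46.56 m/s.

46.56 m/s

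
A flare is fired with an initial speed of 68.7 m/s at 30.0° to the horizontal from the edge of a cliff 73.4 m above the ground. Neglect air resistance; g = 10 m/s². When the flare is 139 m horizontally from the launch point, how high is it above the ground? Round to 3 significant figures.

126 m

v_x = 68.7 cos 30.0° = 59.50 m/s, v_y0 = 68.7 sin 30.0° = 34.35 m/s.
Time to reach x = 139 m: t = x / v_x = 139 / 59.50 = 2.336 s.
y = 73.4 + v_y0 t − ½ g t² = 73.4 + 34.35×2.336 − 5.000×2.336² = 126 m.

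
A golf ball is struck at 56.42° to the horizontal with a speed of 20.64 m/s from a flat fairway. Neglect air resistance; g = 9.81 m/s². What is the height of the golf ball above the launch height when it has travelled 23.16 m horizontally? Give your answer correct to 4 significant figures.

v_x = 20.64 cos 56.42° = 11.416 m/s, v_y0 = 20.64 sin 56.42° = 17.195 m/s.
Time to reach x = 23.16 m: t = x / v_x = 23.16 / 11.416 = 2.0287 s.
y = v_y0 t − ½ g t² = 17.195×2.0287 − 4.905×2.0287² = 14.70 m.

14.70 m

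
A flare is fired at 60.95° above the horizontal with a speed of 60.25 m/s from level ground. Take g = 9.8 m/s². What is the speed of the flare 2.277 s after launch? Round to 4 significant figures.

v_x = 60.25 cos 60.95° = 29.256 m/s (constant).
v_y(t) = 60.25 sin 60.95° − g t = 52.670 − 9.8 × 2.277 = 30.355 m/s.
Speed = √(v_x² + v_y²) = √(855.91 + 921.43) = 42.16 m/s.

42.16 m/s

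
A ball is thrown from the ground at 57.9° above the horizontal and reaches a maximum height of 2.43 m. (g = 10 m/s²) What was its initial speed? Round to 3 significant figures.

8.23 m/s

At maximum height v_y = 0, so (v₀ sin θ)² = 2 g H.
v₀ sin 57.9° = √(2 × 10 × 2.43) = 6.971 m/s.
v₀ = 6.971 / sin 57.9° = 6.971 / 0.8471 = 8.23 m/s.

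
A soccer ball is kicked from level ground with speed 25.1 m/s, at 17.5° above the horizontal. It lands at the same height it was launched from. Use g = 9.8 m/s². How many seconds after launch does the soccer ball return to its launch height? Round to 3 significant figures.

Vertical component: v_y = 25.1 sin 17.5° = 7.548 m/s.
For a projectile landing at launch height, time of flight is t = 2 v_y / g = 2 × 7.548 / 9.8 = 1.54 s.

1.54 s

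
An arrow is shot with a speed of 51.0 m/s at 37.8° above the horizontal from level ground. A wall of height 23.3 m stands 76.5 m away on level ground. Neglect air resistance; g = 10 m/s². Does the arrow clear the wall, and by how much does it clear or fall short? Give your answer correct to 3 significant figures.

v_x = 51.0 cos 37.8° = 40.30 m/s; v_y0 = 51.0 sin 37.8° = 31.26 m/s.
Time to reach the wall: t = 76.5 / 40.30 = 1.898 s.
Height at that point: y = 31.26×1.898 − 5.000×1.898² = 41.32 m.
That is 41.32 − 23.3 = 18.0 m above the top of the wall, so the arrow clears it.

Yes — it clears the wall by 18.0 m.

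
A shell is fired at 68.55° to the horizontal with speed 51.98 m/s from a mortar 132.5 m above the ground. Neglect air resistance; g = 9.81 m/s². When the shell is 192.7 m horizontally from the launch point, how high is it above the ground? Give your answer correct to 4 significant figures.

v_x = 51.98 cos 68.55° = 19.009 m/s, v_y0 = 51.98 sin 68.55° = 48.380 m/s.
Time to reach x = 192.7 m: t = x / v_x = 192.7 / 19.009 = 10.137 s.
y = 132.5 + v_y0 t − ½ g t² = 132.5 + 48.380×10.137 − 4.905×10.137² = 118.9 m.

118.9 m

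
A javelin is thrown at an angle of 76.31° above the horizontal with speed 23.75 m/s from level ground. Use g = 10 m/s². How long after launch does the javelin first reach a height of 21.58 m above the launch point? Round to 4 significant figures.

1.303 s

v_y0 = 23.75 sin 76.31° = 23.075 m/s.
Set y = v_y0 t − ½ g t² = 21.58: 5.000 t² − 23.075 t + 21.58 = 0.
t = [23.075 ± √(532.46 − 431.60)] / 10 = (23.075 ± 10.043) / 10, giving t = 1.303 s or t = 3.312 s.
The javelin is on the way up at the first time, so t = 1.303 s.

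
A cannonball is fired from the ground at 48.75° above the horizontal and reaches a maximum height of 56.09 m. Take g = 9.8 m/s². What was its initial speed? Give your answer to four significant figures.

At maximum height v_y = 0, so (v₀ sin θ)² = 2 g H.
v₀ sin 48.75° = √(2 × 9.8 × 56.09) = 33.157 m/s.
v₀ = 33.157 / sin 48.75° = 33.157 / 0.7518 = 44.10 m/s.

44.10 m/s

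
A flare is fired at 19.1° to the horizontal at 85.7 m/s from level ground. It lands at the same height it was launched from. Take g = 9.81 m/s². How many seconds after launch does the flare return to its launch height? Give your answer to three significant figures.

5.72 s

Vertical component: v_y = 85.7 sin 19.1° = 28.04 m/s.
For a projectile landing at launch height, time of flight is t = 2 v_y / g = 2 × 28.04 / 9.81 = 5.72 s.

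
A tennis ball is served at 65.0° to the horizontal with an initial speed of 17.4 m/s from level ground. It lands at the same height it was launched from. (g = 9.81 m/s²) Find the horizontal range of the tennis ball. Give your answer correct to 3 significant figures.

23.6 m

For level ground, R = v₀² sin(2θ) / g.
sin(2 × 65.0°) = sin 130.0° = 0.7660.
R = (17.4)² × 0.7660 / 9.81 = 23.6 m.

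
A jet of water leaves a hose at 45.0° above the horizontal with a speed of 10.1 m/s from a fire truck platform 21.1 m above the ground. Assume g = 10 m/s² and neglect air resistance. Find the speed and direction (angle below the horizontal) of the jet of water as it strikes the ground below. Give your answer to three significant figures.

22.9 m/s at 71.8° below the horizontal

v_x = 10.1 cos 45.0° = 7.142 m/s (constant).
|v_y| at impact = √((7.142)² + 2×10×21.1) = 21.75 m/s.
Speed = √(7.142² + 21.75²) = 22.9 m/s; angle = arctan(21.75/7.142) = 71.8° below horizontal.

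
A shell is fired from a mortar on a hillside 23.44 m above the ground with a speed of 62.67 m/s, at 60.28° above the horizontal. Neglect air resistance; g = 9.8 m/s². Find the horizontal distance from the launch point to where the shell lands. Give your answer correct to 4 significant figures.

Components: v_x = 62.67 cos 60.28° = 31.069 m/s, v_y = 62.67 sin 60.28° = 54.426 m/s.
Vertical: 0 = 23.44 + 54.426 t − ½(9.8) t² ⇒ 4.900 t² − 54.426 t − 23.44 = 0.
t = [54.426 + √(2962.2 + 459.42)] / 9.800 = 11.523 s.
Horizontal: R = v_x · t = 31.069 × 11.523 = 358.0 m.

358.0 m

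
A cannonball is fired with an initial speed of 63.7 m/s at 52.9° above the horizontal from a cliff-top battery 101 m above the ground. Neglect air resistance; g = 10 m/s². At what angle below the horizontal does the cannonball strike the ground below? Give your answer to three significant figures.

60.5°

v_x = 63.7 cos 52.9° = 38.42 m/s.
At impact |v_y| = √(v_y0² + 2 g h) = √(50.81² + 2×10×101) = 67.84 m/s.
Angle below horizontal = arctan(|v_y| / v_x) = arctan(67.84 / 38.42) = 60.5°.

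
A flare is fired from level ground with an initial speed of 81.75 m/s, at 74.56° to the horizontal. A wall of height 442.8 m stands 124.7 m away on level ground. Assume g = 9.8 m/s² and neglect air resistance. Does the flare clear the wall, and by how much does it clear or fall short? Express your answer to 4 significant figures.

No — it falls 152.2 m short of clearing the wall.

v_x = 81.75 cos 74.56° = 21.764 m/s; v_y0 = 81.75 sin 74.56° = 78.800 m/s.
Time to reach the wall: t = 124.7 / 21.764 = 5.7296 s.
Height at that point: y = 78.800×5.7296 − 4.900×5.7296² = 290.63 m.
That is 442.8 − 290.63 = 152.2 m below the top of the wall, so the flare does not clear it.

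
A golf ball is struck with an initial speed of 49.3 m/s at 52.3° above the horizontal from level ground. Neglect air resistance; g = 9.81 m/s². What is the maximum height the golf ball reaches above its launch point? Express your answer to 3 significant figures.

Vertical component of launch velocity: v_y = 49.3 sin 52.3° = 39.01 m/s.
At the highest point the vertical velocity is zero, so v_y² = 2 g h_max.
h_max = (39.01)² / (2 × 9.81) = 1522 / 19.62 = 77.6 m.

77.6 m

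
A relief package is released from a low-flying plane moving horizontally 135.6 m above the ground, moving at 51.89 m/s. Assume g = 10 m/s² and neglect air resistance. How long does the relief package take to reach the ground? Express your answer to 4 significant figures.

The horizontal speed doesn't affect the fall. With v_y0 = 0, h = ½ g t².
t = √(2 × 135.6 / 10) = √27.120 = 5.208 s.

5.208 s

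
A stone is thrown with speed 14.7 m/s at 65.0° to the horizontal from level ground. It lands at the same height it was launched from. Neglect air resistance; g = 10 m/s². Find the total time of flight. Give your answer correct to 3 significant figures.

2.66 s

Vertical component: v_y = 14.7 sin 65.0° = 13.32 m/s.
For a projectile landing at launch height, time of flight is t = 2 v_y / g = 2 × 13.32 / 10 = 2.66 s.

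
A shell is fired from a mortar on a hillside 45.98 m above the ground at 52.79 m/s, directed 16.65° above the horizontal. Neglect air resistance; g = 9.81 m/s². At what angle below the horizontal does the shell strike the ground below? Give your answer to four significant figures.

33.62°

v_x = 52.79 cos 16.65° = 50.577 m/s.
At impact |v_y| = √(v_y0² + 2 g h) = √(15.126² + 2×9.81×45.98) = 33.629 m/s.
Angle below horizontal = arctan(|v_y| / v_x) = arctan(33.629 / 50.577) = 33.62°.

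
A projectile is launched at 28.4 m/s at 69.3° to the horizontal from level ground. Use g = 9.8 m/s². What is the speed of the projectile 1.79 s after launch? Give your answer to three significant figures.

13.5 m/s

v_x = 28.4 cos 69.3° = 10.04 m/s (constant).
v_y(t) = 28.4 sin 69.3° − g t = 26.57 − 9.8 × 1.79 = 9.028 m/s.
Speed = √(v_x² + v_y²) = √(100.8 + 81.50) = 13.5 m/s.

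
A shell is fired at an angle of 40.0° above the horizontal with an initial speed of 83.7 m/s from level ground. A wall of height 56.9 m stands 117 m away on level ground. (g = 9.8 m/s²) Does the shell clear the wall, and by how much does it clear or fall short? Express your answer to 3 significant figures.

v_x = 83.7 cos 40.0° = 64.12 m/s; v_y0 = 83.7 sin 40.0° = 53.80 m/s.
Time to reach the wall: t = 117 / 64.12 = 1.825 s.
Height at that point: y = 53.80×1.825 − 4.900×1.825² = 81.86 m.
That is 81.86 − 56.9 = 25.0 m above the top of the wall, so the shell clears it.

Yes — it clears the wall by 25.0 m.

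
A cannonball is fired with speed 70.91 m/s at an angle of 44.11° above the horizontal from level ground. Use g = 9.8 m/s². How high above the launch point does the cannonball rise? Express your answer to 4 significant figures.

Vertical component of launch velocity: v_y = 70.91 sin 44.11° = 49.356 m/s.
At the highest point the vertical velocity is zero, so v_y² = 2 g h_max.
h_max = (49.356)² / (2 × 9.8) = 2436.0 / 19.60 = 124.3 m.

124.3 m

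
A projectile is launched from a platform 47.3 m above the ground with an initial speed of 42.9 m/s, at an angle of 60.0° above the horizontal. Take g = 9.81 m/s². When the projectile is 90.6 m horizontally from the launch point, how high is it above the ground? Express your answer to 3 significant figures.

117 m

v_x = 42.9 cos 60.0° = 21.45 m/s, v_y0 = 42.9 sin 60.0° = 37.15 m/s.
Time to reach x = 90.6 m: t = x / v_x = 90.6 / 21.45 = 4.224 s.
y = 47.3 + v_y0 t − ½ g t² = 47.3 + 37.15×4.224 − 4.905×4.224² = 117 m.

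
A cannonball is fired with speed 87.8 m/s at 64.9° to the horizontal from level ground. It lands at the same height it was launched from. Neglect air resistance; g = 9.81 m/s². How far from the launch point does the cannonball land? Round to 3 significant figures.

Components: v_x = 87.8 cos 64.9° = 37.24 m/s, v_y = 87.8 sin 64.9° = 79.51 m/s.
Time of flight (same landing height): t = 2 v_y / g = 2 × 79.51 / 9.81 = 16.21 s.
Range: R = v_x · t = 37.24 × 16.21 = 604 m.

604 m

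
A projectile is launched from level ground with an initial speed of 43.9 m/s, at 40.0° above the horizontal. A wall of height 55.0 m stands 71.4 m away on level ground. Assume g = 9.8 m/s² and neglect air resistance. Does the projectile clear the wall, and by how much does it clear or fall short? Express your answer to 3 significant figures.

v_x = 43.9 cos 40.0° = 33.63 m/s; v_y0 = 43.9 sin 40.0° = 28.22 m/s.
Time to reach the wall: t = 71.4 / 33.63 = 2.123 s.
Height at that point: y = 28.22×2.123 − 4.900×2.123² = 37.83 m.
That is 55.0 − 37.83 = 17.2 m below the top of the wall, so the projectile does not clear it.

No — it falls 17.2 m short of clearing the wall.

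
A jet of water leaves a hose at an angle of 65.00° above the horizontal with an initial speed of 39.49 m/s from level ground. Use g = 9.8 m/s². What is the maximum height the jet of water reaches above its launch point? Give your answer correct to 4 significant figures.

65.35 m

Vertical component of launch velocity: v_y = 39.49 sin 65.00° = 35.790 m/s.
At the highest point the vertical velocity is zero, so v_y² = 2 g h_max.
h_max = (35.790)² / (2 × 9.8) = 1280.9 / 19.60 = 65.35 m.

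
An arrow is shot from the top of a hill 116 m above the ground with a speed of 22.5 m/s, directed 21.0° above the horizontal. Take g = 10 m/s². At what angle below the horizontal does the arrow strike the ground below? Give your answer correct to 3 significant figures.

66.7°

v_x = 22.5 cos 21.0° = 21.01 m/s.
At impact |v_y| = √(v_y0² + 2 g h) = √(8.063² + 2×10×116) = 48.84 m/s.
Angle below horizontal = arctan(|v_y| / v_x) = arctan(48.84 / 21.01) = 66.7°.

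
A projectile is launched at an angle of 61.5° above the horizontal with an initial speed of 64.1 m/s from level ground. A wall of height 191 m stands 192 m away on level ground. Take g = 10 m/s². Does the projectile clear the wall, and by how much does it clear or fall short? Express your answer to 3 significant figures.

v_x = 64.1 cos 61.5° = 30.59 m/s; v_y0 = 64.1 sin 61.5° = 56.33 m/s.
Time to reach the wall: t = 192 / 30.59 = 6.277 s.
Height at that point: y = 56.33×6.277 − 5.000×6.277² = 156.6 m.
That is 191 − 156.6 = 34.4 m below the top of the wall, so the projectile does not clear it.

No — it falls 34.4 m short of clearing the wall.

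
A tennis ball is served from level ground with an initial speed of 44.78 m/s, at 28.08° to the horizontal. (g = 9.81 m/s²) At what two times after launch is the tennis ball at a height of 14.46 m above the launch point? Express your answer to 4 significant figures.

0.8569 s and 3.440 s

v_y0 = 44.78 sin 28.08° = 21.078 m/s.
Set y = v_y0 t − ½ g t² = 14.46: 4.905 t² − 21.078 t + 14.46 = 0.
t = [21.078 ± √(444.28 − 283.71)] / 9.81 = (21.078 ± 12.672) / 9.81, giving t = 0.8569 s or t = 3.440 s.
So the tennis ball is at 14.46 m at t = 0.8569 s (rising) and t = 3.440 s (falling).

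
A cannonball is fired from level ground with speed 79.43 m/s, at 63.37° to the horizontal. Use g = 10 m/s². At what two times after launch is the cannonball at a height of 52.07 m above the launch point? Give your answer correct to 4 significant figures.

v_y0 = 79.43 sin 63.37° = 71.004 m/s.
Set y = v_y0 t − ½ g t² = 52.07: 5.000 t² − 71.004 t + 52.07 = 0.
t = [71.004 ± √(5041.6 − 1041.4)] / 10 = (71.004 ± 63.247) / 10, giving t = 0.7757 s or t = 13.43 s.
So the cannonball is at 52.07 m at t = 0.7757 s (rising) and t = 13.43 s (falling).

0.7757 s and 13.43 s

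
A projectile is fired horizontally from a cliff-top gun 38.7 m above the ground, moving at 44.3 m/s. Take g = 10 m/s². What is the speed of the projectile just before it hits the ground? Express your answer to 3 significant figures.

Fall time: t = √(2 × 38.7 / 10) = 2.782 s.
At impact: v_x = 44.3 m/s (unchanged), v_y = g t = 10 × 2.782 = 27.82 m/s.
Speed = √(v_x² + v_y²) = √(1962 + 774.0) = 52.3 m/s.

52.3 m/s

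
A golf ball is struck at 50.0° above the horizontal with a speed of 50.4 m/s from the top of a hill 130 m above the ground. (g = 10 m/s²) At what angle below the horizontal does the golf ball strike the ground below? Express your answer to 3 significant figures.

63.1°

v_x = 50.4 cos 50.0° = 32.40 m/s.
At impact |v_y| = √(v_y0² + 2 g h) = √(38.61² + 2×10×130) = 63.96 m/s.
Angle below horizontal = arctan(|v_y| / v_x) = arctan(63.96 / 32.40) = 63.1°.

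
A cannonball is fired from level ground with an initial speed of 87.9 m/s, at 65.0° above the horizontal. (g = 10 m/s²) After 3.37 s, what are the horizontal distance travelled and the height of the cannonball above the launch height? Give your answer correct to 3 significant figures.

v_x = 87.9 cos 65.0° = 37.15 m/s; v_y0 = 87.9 sin 65.0° = 79.66 m/s.
x = v_x t = 37.15 × 3.37 = 125 m.
y = v_y0 t − ½ g t² = 79.66×3.37 − 5.000×3.37² = 212 m.

x = 125 m, y = 212 m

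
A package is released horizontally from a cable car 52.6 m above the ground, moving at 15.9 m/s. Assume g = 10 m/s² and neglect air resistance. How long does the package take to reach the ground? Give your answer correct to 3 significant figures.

3.24 s

The horizontal speed doesn't affect the fall. With v_y0 = 0, h = ½ g t².
t = √(2 × 52.6 / 10) = √10.52 = 3.24 s.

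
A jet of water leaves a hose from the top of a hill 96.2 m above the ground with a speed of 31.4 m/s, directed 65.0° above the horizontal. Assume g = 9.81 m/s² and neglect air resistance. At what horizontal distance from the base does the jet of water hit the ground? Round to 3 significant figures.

Components: v_x = 31.4 cos 65.0° = 13.27 m/s, v_y = 31.4 sin 65.0° = 28.46 m/s.
Vertical: 0 = 96.2 + 28.46 t − ½(9.81) t² ⇒ 4.905 t² − 28.46 t − 96.2 = 0.
t = [28.46 + √(810.0 + 1887)] / 9.810 = 8.195 s.
Horizontal: R = v_x · t = 13.27 × 8.195 = 109 m.

109 m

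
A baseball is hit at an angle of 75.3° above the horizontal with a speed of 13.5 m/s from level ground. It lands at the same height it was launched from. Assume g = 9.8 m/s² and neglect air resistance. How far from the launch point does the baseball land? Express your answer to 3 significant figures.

9.13 m

Components: v_x = 13.5 cos 75.3° = 3.426 m/s, v_y = 13.5 sin 75.3° = 13.06 m/s.
Time of flight (same landing height): t = 2 v_y / g = 2 × 13.06 / 9.8 = 2.665 s.
Range: R = v_x · t = 3.426 × 2.665 = 9.13 m.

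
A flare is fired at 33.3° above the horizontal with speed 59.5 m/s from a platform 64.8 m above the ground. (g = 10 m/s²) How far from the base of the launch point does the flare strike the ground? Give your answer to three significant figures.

Components: v_x = 59.5 cos 33.3° = 49.73 m/s, v_y = 59.5 sin 33.3° = 32.67 m/s.
Vertical: 0 = 64.8 + 32.67 t − ½(10) t² ⇒ 5.000 t² − 32.67 t − 64.8 = 0.
t = [32.67 + √(1067 + 1296)] / 10.00 = 8.128 s.
Horizontal: R = v_x · t = 49.73 × 8.128 = 404 m.

404 m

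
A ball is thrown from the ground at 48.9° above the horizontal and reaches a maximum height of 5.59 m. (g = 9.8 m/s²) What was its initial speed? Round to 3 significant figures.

At maximum height v_y = 0, so (v₀ sin θ)² = 2 g H.
v₀ sin 48.9° = √(2 × 9.8 × 5.59) = 10.47 m/s.
v₀ = 10.47 / sin 48.9° = 10.47 / 0.7536 = 13.9 m/s.

13.9 m/s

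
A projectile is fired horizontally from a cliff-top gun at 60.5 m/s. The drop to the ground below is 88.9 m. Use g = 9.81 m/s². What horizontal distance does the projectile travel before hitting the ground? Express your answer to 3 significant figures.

Initial vertical velocity is zero, so the fall time comes from h = ½ g t²: t = √(2 × 88.9 / 9.81) = 4.257 s.
Horizontal motion is uniform at 60.5 m/s, so x = 60.5 × 4.257 = 258 m.

258 m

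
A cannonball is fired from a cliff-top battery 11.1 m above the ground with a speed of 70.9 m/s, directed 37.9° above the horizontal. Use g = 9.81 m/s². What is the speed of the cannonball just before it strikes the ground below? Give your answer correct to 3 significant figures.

v_x = 70.9 cos 37.9° = 55.95 m/s is unchanged throughout.
For the vertical component, v_y² = v_y0² + 2 g h = (43.55)² + 2×9.81×11.1 = 2114, so |v_y| = 45.98 m/s.
Impact speed = √(v_x² + v_y²) = √(3130 + 2114) = 72.4 m/s.

72.4 m/s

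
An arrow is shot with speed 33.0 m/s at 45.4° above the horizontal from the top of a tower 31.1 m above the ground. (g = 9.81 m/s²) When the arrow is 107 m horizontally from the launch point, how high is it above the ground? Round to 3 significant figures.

v_x = 33.0 cos 45.4° = 23.17 m/s, v_y0 = 33.0 sin 45.4° = 23.50 m/s.
Time to reach x = 107 m: t = x / v_x = 107 / 23.17 = 4.618 s.
y = 31.1 + v_y0 t − ½ g t² = 31.1 + 23.50×4.618 − 4.905×4.618² = 35.0 m.

35.0 m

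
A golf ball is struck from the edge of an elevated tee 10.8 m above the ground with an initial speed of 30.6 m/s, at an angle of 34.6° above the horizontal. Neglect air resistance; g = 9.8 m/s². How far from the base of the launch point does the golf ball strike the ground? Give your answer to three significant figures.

Components: v_x = 30.6 cos 34.6° = 25.19 m/s, v_y = 30.6 sin 34.6° = 17.38 m/s.
Vertical: 0 = 10.8 + 17.38 t − ½(9.8) t² ⇒ 4.900 t² − 17.38 t − 10.8 = 0.
t = [17.38 + √(302.1 + 211.7)] / 9.800 = 4.086 s.
Horizontal: R = v_x · t = 25.19 × 4.086 = 103 m.

103 m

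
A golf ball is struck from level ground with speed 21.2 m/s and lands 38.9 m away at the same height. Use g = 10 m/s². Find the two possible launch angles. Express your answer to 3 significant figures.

30.0° and 60.0°

Level-ground range: R = v₀² sin(2θ)/g ⇒ sin 2θ = R g / v₀² = 38.9×10/21.2² = 0.8655.
2θ = arcsin(0.8655) = 59.94° or 180° − 59.94° = 120.06°.
So θ = 30.0° or θ = 60.0°.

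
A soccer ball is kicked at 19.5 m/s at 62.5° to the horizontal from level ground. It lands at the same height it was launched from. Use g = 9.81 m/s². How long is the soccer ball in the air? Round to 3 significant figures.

3.53 s

Vertical component: v_y = 19.5 sin 62.5° = 17.30 m/s.
For a projectile landing at launch height, time of flight is t = 2 v_y / g = 2 × 17.30 / 9.81 = 3.53 s.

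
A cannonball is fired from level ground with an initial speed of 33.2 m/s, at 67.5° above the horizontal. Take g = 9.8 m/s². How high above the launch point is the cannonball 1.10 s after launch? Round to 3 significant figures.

27.8 m

v_y0 = 33.2 sin 67.5° = 30.67 m/s.
y(t) = v_y0 t − ½ g t² = 30.67×1.10 − 4.900×1.10² = 27.8 m.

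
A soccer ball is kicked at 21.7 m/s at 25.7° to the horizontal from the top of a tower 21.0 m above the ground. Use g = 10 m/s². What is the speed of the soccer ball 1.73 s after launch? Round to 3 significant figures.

v_x = 21.7 cos 25.7° = 19.55 m/s (constant).
v_y(t) = 21.7 sin 25.7° − g t = 9.410 − 10 × 1.73 = -7.890 m/s.
Speed = √(v_x² + v_y²) = √(382.2 + 62.25) = 21.1 m/s.

21.1 m/s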